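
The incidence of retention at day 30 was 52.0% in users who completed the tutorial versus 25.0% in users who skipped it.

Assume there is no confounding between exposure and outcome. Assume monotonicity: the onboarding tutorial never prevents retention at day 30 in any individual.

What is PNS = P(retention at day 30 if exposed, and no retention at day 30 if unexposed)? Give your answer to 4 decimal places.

PNS ≈ 0.2700

p₁ = 0.52, p₀ = 0.25.
Under exogeneity and monotonicity, PNS = p₁ − p₀.
PNS = 0.52 − 0.25 = 0.27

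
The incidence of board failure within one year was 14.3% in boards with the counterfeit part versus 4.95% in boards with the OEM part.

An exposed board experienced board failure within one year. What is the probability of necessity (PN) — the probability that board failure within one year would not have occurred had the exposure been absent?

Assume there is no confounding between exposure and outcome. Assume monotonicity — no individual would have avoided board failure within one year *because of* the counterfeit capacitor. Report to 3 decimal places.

PN ≈ 0.654

p₁ = 0.143, p₀ = 0.0495.
Under exogeneity and monotonicity, PN = (p₁ − p₀) / p₁.
PN = (0.143 − 0.0495) / 0.143 = 0.0935 / 0.143 ≈ 0.6538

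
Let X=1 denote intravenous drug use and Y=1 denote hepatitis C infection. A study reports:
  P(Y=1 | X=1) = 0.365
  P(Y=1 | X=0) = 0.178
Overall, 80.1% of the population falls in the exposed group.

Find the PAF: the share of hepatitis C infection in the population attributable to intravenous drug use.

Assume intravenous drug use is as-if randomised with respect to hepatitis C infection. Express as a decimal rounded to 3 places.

Let p₁ = 0.365, p₀ = 0.178.
Overall risk P(Y=1) = π·p₁ + (1−π)·p₀ = 0.801×0.365 + 0.199×0.178 = 0.32779.
Under exogeneity, PAF = [P(Y=1) − p₀] / P(Y=1).
PAF = (0.32779 − 0.178) / 0.32779 ≈ 0.4570

PAF ≈ 0.457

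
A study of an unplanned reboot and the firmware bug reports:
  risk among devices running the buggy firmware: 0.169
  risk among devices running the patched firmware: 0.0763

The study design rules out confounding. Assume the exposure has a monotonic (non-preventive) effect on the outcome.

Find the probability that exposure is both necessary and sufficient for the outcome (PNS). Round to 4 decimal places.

PNS ≈ 0.0927

Let p₁ = 0.169, p₀ = 0.0763.
Under exogeneity and monotonicity, PNS = p₁ − p₀.
PNS = 0.169 − 0.0763 = 0.0927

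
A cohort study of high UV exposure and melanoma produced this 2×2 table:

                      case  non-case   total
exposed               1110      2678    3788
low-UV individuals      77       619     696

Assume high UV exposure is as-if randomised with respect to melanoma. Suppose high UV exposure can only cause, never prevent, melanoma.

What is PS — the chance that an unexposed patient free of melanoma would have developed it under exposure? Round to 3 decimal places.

p₁ = P(outcome | exposed) = 1110/3788 = 0.29303
p₀ = P(outcome | unexposed) = 77/696 = 0.11063
Under exogeneity and monotonicity, PS = (p₁ − p₀) / (1 − p₀).
PS = (0.29303 − 0.11063) / (1 − 0.11063) = 0.1824 / 0.88937 ≈ 0.2051

PS ≈ 0.205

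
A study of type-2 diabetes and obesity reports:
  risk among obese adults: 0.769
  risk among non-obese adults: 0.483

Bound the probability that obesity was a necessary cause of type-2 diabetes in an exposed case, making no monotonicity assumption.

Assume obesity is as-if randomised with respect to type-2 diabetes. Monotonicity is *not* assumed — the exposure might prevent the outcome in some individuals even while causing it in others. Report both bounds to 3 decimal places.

0.372 ≤ PN ≤ 0.672

Let p₁ = 0.769, p₀ = 0.483.
Under exogeneity alone the bounds on PN are max{0,(p₁−p₀)/p₁} ≤ PN ≤ min{1,(1−p₀)/p₁}.
  lower = (p₁ − p₀)/p₁ = 0.286 / 0.769 ≈ 0.3719
  upper = min{1, (1 − p₀)/p₁} = 0.517 / 0.769 ≈ 0.6723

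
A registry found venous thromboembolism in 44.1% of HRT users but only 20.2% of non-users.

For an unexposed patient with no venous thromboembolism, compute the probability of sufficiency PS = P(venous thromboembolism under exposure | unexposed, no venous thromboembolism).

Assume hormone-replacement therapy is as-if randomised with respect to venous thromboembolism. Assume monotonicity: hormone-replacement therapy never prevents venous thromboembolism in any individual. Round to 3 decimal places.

p₁ = 0.441, p₀ = 0.202.
Under exogeneity and monotonicity, PS = (p₁ − p₀) / (1 − p₀).
PS = (0.441 − 0.202) / (1 − 0.202) = 0.239 / 0.798 ≈ 0.2995

PS ≈ 0.299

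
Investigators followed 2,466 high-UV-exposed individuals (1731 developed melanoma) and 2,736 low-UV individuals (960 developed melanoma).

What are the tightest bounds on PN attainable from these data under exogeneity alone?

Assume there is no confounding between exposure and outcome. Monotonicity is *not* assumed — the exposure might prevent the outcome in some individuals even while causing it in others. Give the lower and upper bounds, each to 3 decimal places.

0.500 ≤ PN ≤ 0.925

p₁ = P(outcome | exposed) = 1731/2466 = 0.70195
p₀ = P(outcome | unexposed) = 960/2736 = 0.35088
Under exogeneity alone the bounds on PN are max{0,(p₁−p₀)/p₁} ≤ PN ≤ min{1,(1−p₀)/p₁}.
  lower = (p₁ − p₀)/p₁ = 0.35107 / 0.70195 ≈ 0.5001
  upper = min{1, (1 − p₀)/p₁} = 0.64912 / 0.70195 ≈ 0.9247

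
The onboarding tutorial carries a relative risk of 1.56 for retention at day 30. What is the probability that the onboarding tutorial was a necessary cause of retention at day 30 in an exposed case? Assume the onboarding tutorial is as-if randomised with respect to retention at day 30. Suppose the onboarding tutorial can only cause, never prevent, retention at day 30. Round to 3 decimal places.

Under exogeneity and monotonicity, PN = (RR − 1) / RR = 1 − 1/RR.
PN = (1.56 − 1) / 1.56 = 0.56 / 1.56 ≈ 0.3590

PN ≈ 0.359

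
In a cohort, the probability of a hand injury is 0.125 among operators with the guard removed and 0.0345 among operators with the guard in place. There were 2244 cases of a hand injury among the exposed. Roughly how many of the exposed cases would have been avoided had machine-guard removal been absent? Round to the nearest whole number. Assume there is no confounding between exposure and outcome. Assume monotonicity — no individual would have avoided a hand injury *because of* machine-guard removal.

Let p₁ = 0.125, p₀ = 0.0345.
PN = (p₁ − p₀)/p₁ = (0.125 − 0.0345) / 0.125 ≈ 0.72400.
Attributable cases ≈ PN × (exposed cases) = 0.72400 × 2244 ≈ 1624.66.

about 1625 cases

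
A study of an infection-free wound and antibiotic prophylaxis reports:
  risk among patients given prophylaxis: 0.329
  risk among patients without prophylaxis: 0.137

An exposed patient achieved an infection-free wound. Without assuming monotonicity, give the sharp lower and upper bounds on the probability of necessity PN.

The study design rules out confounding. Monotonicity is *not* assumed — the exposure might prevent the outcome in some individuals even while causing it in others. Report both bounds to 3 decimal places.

0.584 ≤ PN ≤ 1.000

Let p₁ = 0.329, p₀ = 0.137.
Under exogeneity alone the bounds on PN are max{0,(p₁−p₀)/p₁} ≤ PN ≤ min{1,(1−p₀)/p₁}.
  lower = (p₁ − p₀)/p₁ = 0.192 / 0.329 ≈ 0.5836
  upper = min{1, (1 − p₀)/p₁} = 0.863 / 0.329 ≈ 2.6231 → capped at 1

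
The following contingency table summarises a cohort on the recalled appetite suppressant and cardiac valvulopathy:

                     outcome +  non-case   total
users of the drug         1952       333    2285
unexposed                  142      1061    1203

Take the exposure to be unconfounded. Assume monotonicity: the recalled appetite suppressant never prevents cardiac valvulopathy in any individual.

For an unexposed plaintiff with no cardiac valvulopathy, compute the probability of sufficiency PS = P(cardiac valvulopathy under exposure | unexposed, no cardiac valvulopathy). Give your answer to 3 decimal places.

p₁ = P(outcome | exposed) = 1952/2285 = 0.85427
p₀ = P(outcome | unexposed) = 142/1203 = 0.11804
Under exogeneity and monotonicity, PS = (p₁ − p₀) / (1 − p₀).
PS = (0.85427 − 0.11804) / (1 − 0.11804) = 0.73623 / 0.88196 ≈ 0.8348

PS ≈ 0.835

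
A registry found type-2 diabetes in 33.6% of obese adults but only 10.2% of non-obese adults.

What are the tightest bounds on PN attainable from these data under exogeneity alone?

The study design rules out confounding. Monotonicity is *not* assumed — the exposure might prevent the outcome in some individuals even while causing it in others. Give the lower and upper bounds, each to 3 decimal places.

p₁ = 0.336, p₀ = 0.102.
Under exogeneity alone the bounds on PN are max{0,(p₁−p₀)/p₁} ≤ PN ≤ min{1,(1−p₀)/p₁}.
  lower = (p₁ − p₀)/p₁ = 0.234 / 0.336 ≈ 0.6964
  upper = min{1, (1 − p₀)/p₁} = 0.898 / 0.336 ≈ 2.6726 → capped at 1

0.696 ≤ PN ≤ 1.000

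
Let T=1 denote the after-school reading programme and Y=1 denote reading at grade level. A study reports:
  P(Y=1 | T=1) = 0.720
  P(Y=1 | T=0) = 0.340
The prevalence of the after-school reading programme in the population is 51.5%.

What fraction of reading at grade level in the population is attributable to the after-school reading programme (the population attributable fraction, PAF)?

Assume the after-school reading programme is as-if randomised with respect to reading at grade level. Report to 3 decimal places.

Let p₁ = 0.72, p₀ = 0.34.
Overall risk P(Y=1) = π·p₁ + (1−π)·p₀ = 0.515×0.72 + 0.485×0.34 = 0.5357.
Under exogeneity, PAF = [P(Y=1) − p₀] / P(Y=1).
PAF = (0.5357 − 0.34) / 0.5357 ≈ 0.3653

PAF ≈ 0.365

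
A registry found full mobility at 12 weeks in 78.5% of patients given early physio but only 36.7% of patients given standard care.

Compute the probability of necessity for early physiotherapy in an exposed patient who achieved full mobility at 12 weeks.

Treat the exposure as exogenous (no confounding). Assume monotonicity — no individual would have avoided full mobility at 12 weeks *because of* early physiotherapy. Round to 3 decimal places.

PN ≈ 0.532

p₁ = 0.785, p₀ = 0.367.
Under exogeneity and monotonicity, PN = (p₁ − p₀) / p₁.
PN = (0.785 − 0.367) / 0.785 = 0.418 / 0.785 ≈ 0.5325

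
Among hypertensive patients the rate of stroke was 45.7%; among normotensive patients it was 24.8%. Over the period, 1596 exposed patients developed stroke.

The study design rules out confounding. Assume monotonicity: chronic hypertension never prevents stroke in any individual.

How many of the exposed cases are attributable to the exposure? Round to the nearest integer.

p₁ = 0.457, p₀ = 0.248.
PN = (p₁ − p₀)/p₁ = (0.457 − 0.248) / 0.457 ≈ 0.45733.
Attributable cases ≈ PN × (exposed cases) = 0.45733 × 1596 ≈ 729.90.

about 730 cases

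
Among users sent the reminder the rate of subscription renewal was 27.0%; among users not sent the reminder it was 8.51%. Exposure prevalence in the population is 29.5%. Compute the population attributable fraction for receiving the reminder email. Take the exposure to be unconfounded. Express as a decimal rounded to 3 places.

p₁ = 0.27, p₀ = 0.0851.
Overall risk P(Y=1) = π·p₁ + (1−π)·p₀ = 0.295×0.27 + 0.705×0.0851 = 0.13965.
Under exogeneity, PAF = [P(Y=1) − p₀] / P(Y=1).
PAF = (0.13965 − 0.0851) / 0.13965 ≈ 0.3906

PAF ≈ 0.391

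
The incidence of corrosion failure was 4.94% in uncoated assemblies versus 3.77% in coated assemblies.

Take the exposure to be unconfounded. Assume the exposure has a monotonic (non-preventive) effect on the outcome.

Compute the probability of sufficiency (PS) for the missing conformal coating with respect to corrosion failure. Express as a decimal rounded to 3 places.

p₁ = 0.0494, p₀ = 0.0377.
Under exogeneity and monotonicity, PS = (p₁ − p₀) / (1 − p₀).
PS = (0.0494 − 0.0377) / (1 − 0.0377) = 0.0117 / 0.9623 ≈ 0.0122

PS ≈ 0.012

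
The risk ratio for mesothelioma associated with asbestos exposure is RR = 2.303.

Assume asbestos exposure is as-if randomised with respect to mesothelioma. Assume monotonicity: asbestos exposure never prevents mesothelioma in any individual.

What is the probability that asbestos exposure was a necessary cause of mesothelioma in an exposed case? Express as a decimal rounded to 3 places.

PN ≈ 0.566

Under exogeneity and monotonicity, PN = (RR − 1) / RR = 1 − 1/RR.
PN = (2.303 − 1) / 2.303 = 1.303 / 2.303 ≈ 0.5658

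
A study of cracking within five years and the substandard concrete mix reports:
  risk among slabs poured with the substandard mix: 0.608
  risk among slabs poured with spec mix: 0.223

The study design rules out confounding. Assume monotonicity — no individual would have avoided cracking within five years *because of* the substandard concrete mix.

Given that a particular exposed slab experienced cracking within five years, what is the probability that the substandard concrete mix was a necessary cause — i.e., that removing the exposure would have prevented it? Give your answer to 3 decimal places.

PN ≈ 0.633

Let p₁ = 0.608, p₀ = 0.223.
Under exogeneity and monotonicity, PN = (p₁ − p₀) / p₁.
PN = (0.608 − 0.223) / 0.608 = 0.385 / 0.608 ≈ 0.6332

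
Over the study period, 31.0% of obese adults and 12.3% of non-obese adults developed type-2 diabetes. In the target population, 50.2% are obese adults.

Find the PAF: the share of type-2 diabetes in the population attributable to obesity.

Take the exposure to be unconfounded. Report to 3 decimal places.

p₁ = 0.31, p₀ = 0.123.
Overall risk P(Y=1) = π·p₁ + (1−π)·p₀ = 0.502×0.31 + 0.498×0.123 = 0.21687.
Under exogeneity, PAF = [P(Y=1) − p₀] / P(Y=1).
PAF = (0.21687 − 0.123) / 0.21687 ≈ 0.4329

PAF ≈ 0.433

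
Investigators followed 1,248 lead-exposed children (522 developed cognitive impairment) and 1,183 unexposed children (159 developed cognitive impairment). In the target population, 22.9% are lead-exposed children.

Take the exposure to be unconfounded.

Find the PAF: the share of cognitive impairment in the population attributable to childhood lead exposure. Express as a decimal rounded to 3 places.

PAF ≈ 0.326

p₁ = P(outcome | exposed) = 522/1248 = 0.41827
p₀ = P(outcome | unexposed) = 159/1183 = 0.1344
Overall risk P(Y=1) = π·p₁ + (1−π)·p₀ = 0.229×0.41827 + 0.771×0.1344 = 0.19941.
Under exogeneity, PAF = [P(Y=1) − p₀] / P(Y=1).
PAF = (0.19941 − 0.1344) / 0.19941 ≈ 0.3260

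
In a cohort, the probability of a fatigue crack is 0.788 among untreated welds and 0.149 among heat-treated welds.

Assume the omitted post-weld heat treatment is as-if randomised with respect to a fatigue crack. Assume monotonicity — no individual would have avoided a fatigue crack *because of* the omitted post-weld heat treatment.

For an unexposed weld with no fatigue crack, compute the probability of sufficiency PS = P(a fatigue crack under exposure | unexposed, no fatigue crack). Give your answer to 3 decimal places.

PS ≈ 0.751

Let p₁ = 0.788, p₀ = 0.149.
Under exogeneity and monotonicity, PS = (p₁ − p₀) / (1 − p₀).
PS = (0.788 − 0.149) / (1 − 0.149) = 0.639 / 0.851 ≈ 0.7509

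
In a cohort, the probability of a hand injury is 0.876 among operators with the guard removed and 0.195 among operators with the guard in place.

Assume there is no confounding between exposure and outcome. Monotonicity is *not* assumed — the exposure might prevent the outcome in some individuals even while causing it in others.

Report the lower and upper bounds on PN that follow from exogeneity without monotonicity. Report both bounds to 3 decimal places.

Let p₁ = 0.876, p₀ = 0.195.
Under exogeneity alone the bounds on PN are max{0,(p₁−p₀)/p₁} ≤ PN ≤ min{1,(1−p₀)/p₁}.
  lower = (p₁ − p₀)/p₁ = 0.681 / 0.876 ≈ 0.7774
  upper = min{1, (1 − p₀)/p₁} = 0.805 / 0.876 ≈ 0.9189

0.777 ≤ PN ≤ 0.919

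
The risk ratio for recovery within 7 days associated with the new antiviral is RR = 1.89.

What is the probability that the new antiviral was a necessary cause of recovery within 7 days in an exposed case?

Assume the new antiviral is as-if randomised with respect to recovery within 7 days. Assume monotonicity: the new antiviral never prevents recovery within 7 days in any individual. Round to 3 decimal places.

PN ≈ 0.471

Under exogeneity and monotonicity, PN = (RR − 1) / RR = 1 − 1/RR.
PN = (1.89 − 1) / 1.89 = 0.89 / 1.89 ≈ 0.4709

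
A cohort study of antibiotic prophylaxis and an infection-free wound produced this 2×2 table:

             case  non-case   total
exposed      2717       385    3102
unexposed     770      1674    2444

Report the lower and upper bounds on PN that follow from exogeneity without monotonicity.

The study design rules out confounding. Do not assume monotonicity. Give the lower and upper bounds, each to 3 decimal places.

0.640 ≤ PN ≤ 0.782

p₁ = P(outcome | exposed) = 2717/3102 = 0.87589
p₀ = P(outcome | unexposed) = 770/2444 = 0.31506
Under exogeneity alone the bounds on PN are max{0,(p₁−p₀)/p₁} ≤ PN ≤ min{1,(1−p₀)/p₁}.
  lower = (p₁ − p₀)/p₁ = 0.56083 / 0.87589 ≈ 0.6403
  upper = min{1, (1 − p₀)/p₁} = 0.68494 / 0.87589 ≈ 0.7820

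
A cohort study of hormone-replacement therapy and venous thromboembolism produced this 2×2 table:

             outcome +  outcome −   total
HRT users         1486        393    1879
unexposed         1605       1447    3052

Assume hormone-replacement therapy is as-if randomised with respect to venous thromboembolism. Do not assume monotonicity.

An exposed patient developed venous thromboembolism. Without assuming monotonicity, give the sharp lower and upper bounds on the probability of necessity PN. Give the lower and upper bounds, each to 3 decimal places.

p₁ = P(outcome | exposed) = 1486/1879 = 0.79085
p₀ = P(outcome | unexposed) = 1605/3052 = 0.52588
Under exogeneity alone the bounds on PN are max{0,(p₁−p₀)/p₁} ≤ PN ≤ min{1,(1−p₀)/p₁}.
  lower = (p₁ − p₀)/p₁ = 0.26496 / 0.79085 ≈ 0.3350
  upper = min{1, (1 − p₀)/p₁} = 0.47412 / 0.79085 ≈ 0.5995

0.335 ≤ PN ≤ 0.600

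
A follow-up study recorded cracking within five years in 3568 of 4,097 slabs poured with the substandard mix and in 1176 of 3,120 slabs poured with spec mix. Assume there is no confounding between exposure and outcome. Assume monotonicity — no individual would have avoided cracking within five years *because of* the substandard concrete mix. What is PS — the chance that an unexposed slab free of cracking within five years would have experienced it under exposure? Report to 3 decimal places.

p₁ = P(outcome | exposed) = 3568/4097 = 0.87088
p₀ = P(outcome | unexposed) = 1176/3120 = 0.37692
Under exogeneity and monotonicity, PS = (p₁ − p₀) / (1 − p₀).
PS = (0.87088 − 0.37692) / (1 − 0.37692) = 0.49396 / 0.62308 ≈ 0.7928

PS ≈ 0.793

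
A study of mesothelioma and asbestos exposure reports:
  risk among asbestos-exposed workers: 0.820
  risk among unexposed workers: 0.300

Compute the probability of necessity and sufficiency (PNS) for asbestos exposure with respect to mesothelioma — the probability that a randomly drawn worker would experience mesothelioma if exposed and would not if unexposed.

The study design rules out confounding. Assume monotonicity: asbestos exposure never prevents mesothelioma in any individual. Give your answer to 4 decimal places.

Let p₁ = 0.82, p₀ = 0.3.
Under exogeneity and monotonicity, PNS = p₁ − p₀.
PNS = 0.82 − 0.3 = 0.52

PNS ≈ 0.5200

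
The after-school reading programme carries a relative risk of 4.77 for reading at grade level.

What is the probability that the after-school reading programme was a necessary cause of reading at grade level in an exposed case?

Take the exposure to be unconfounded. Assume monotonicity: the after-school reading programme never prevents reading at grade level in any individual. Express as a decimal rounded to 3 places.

Under exogeneity and monotonicity, PN = (RR − 1) / RR = 1 − 1/RR.
PN = (4.77 − 1) / 4.77 = 3.77 / 4.77 ≈ 0.7904

PN ≈ 0.790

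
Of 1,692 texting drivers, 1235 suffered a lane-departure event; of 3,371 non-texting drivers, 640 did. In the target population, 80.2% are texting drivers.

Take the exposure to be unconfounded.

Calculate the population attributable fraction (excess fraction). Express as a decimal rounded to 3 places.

PAF ≈ 0.695

p₁ = P(outcome | exposed) = 1235/1692 = 0.72991
p₀ = P(outcome | unexposed) = 640/3371 = 0.18985
Overall risk P(Y=1) = π·p₁ + (1−π)·p₀ = 0.802×0.72991 + 0.198×0.18985 = 0.62298.
Under exogeneity, PAF = [P(Y=1) − p₀] / P(Y=1).
PAF = (0.62298 − 0.18985) / 0.62298 ≈ 0.6952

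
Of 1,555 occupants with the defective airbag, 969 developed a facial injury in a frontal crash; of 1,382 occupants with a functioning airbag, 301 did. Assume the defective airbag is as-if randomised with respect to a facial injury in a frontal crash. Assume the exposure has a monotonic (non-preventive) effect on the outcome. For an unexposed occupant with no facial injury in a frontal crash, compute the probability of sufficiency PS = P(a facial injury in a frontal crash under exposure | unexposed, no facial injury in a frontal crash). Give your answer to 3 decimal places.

PS ≈ 0.518

p₁ = P(outcome | exposed) = 969/1555 = 0.62315
p₀ = P(outcome | unexposed) = 301/1382 = 0.2178
Under exogeneity and monotonicity, PS = (p₁ − p₀) / (1 − p₀).
PS = (0.62315 − 0.2178) / (1 − 0.2178) = 0.40535 / 0.7822 ≈ 0.5182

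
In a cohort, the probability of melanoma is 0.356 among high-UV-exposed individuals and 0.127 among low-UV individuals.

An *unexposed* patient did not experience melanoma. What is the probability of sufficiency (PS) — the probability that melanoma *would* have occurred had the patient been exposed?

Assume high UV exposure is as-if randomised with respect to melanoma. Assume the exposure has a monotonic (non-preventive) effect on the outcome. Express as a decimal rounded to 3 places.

Let p₁ = 0.356, p₀ = 0.127.
Under exogeneity and monotonicity, PS = (p₁ − p₀) / (1 − p₀).
PS = (0.356 − 0.127) / (1 − 0.127) = 0.229 / 0.873 ≈ 0.2623

PS ≈ 0.262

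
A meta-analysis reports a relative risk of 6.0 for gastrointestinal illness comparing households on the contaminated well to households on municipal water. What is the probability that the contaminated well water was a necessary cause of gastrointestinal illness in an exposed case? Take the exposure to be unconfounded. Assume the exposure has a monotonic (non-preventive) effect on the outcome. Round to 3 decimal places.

PN ≈ 0.833

Under exogeneity and monotonicity, PN = (RR − 1) / RR = 1 − 1/RR.
PN = (6.0 − 1) / 6.0 = 5 / 6.0 ≈ 0.8333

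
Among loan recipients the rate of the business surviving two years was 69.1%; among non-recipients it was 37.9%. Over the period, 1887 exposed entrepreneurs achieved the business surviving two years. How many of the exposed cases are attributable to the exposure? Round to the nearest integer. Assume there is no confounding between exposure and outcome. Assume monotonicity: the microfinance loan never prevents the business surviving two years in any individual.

p₁ = 0.691, p₀ = 0.379.
PN = (p₁ − p₀)/p₁ = (0.691 − 0.379) / 0.691 ≈ 0.45152.
Attributable cases ≈ PN × (exposed cases) = 0.45152 × 1887 ≈ 852.02.

about 852 cases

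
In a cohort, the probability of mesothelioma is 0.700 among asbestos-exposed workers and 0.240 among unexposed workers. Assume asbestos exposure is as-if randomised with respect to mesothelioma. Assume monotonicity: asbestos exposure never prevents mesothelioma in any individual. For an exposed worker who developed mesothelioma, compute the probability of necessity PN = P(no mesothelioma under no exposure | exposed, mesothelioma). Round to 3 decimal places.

Let p₁ = 0.7, p₀ = 0.24.
Under exogeneity and monotonicity, PN = (p₁ − p₀) / p₁.
PN = (0.7 − 0.24) / 0.7 = 0.46 / 0.7 ≈ 0.6571

PN ≈ 0.657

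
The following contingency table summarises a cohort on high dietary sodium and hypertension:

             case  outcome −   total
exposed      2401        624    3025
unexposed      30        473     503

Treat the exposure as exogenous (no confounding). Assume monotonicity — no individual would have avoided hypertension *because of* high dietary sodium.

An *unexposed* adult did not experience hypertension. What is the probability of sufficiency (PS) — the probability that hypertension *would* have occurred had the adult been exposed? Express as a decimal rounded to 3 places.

p₁ = P(outcome | exposed) = 2401/3025 = 0.79372
p₀ = P(outcome | unexposed) = 30/503 = 0.059642
Under exogeneity and monotonicity, PS = (p₁ − p₀)/(1 − p₀).
PS = (0.79372 − 0.059642) / 0.94036 ≈ 0.7806

PS ≈ 0.781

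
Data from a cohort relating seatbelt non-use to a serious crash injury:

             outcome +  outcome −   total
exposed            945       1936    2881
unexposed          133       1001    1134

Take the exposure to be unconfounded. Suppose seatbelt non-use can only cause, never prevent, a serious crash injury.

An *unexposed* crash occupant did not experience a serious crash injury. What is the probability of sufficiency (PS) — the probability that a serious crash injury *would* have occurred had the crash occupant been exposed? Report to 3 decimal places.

p₁ = P(outcome | exposed) = 945/2881 = 0.32801
p₀ = P(outcome | unexposed) = 133/1134 = 0.11728
Under exogeneity and monotonicity, PS = (p₁ − p₀)/(1 − p₀).
PS = (0.32801 − 0.11728) / 0.88272 ≈ 0.2387

PS ≈ 0.239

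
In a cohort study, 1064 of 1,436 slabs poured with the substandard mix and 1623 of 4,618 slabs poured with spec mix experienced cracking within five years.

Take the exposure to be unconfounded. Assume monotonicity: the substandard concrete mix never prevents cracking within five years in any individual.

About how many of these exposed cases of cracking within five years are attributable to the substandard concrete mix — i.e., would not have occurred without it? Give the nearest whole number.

p₁ = P(outcome | exposed) = 1064/1436 = 0.74095
p₀ = P(outcome | unexposed) = 1623/4618 = 0.35145
PN = (p₁ − p₀)/p₁ = (0.74095 − 0.35145) / 0.74095 ≈ 0.52567.
Attributable cases ≈ PN × (exposed cases) = 0.52567 × 1064 ≈ 559.32.

about 559 cases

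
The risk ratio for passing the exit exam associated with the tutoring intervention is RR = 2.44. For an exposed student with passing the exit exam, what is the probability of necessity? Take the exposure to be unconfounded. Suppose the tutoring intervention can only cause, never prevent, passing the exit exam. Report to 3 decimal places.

PN ≈ 0.590

Under exogeneity and monotonicity, PN = (RR − 1) / RR = 1 − 1/RR.
PN = (2.44 − 1) / 2.44 = 1.44 / 2.44 ≈ 0.5902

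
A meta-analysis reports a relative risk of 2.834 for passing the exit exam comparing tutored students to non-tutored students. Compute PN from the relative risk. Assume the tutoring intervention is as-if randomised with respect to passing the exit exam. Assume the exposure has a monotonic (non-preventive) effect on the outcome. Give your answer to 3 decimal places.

PN ≈ 0.647

Under exogeneity and monotonicity, PN = (RR − 1) / RR = 1 − 1/RR.
PN = (2.834 − 1) / 2.834 = 1.834 / 2.834 ≈ 0.6471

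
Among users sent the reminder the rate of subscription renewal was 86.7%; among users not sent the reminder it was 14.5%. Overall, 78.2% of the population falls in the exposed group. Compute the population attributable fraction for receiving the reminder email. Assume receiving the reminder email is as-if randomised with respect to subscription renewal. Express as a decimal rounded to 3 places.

PAF ≈ 0.796

p₁ = 0.867, p₀ = 0.145.
Overall risk P(Y=1) = π·p₁ + (1−π)·p₀ = 0.782×0.867 + 0.218×0.145 = 0.7096.
Under exogeneity, PAF = [P(Y=1) − p₀] / P(Y=1).
PAF = (0.7096 − 0.145) / 0.7096 ≈ 0.7957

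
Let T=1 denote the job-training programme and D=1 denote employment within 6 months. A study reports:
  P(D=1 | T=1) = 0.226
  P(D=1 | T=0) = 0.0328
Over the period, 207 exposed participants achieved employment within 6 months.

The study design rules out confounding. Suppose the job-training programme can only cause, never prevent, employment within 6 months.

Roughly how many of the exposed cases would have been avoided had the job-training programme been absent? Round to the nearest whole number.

about 177 cases

Let p₁ = 0.226, p₀ = 0.0328.
PN = (p₁ − p₀)/p₁ = (0.226 − 0.0328) / 0.226 ≈ 0.85487.
Attributable cases ≈ PN × (exposed cases) = 0.85487 × 207 ≈ 176.96.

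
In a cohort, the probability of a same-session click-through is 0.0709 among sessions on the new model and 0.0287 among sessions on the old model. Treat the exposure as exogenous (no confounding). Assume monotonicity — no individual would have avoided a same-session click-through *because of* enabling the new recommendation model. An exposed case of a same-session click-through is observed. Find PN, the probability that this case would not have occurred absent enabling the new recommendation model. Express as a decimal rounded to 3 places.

Let p₁ = 0.0709, p₀ = 0.0287.
Under exogeneity and monotonicity, PN = (p₁ − p₀) / p₁.
PN = (0.0709 − 0.0287) / 0.0709 = 0.0422 / 0.0709 ≈ 0.5952

PN ≈ 0.595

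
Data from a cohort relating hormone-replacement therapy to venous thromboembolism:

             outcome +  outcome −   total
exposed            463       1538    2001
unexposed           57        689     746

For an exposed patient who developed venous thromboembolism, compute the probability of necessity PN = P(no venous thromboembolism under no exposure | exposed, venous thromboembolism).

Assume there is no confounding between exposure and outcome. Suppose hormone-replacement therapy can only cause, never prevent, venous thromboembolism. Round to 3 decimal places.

p₁ = P(outcome | exposed) = 463/2001 = 0.23138
p₀ = P(outcome | unexposed) = 57/746 = 0.076408
Under exogeneity and monotonicity, PN = (p₁ − p₀)/p₁.
PN = (0.23138 − 0.076408) / 0.23138 ≈ 0.6698

PN ≈ 0.670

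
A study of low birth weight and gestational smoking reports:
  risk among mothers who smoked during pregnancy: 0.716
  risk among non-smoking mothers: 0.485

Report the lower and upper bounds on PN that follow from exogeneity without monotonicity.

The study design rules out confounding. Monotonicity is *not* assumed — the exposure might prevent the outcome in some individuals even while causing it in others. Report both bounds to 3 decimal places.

Let p₁ = 0.716, p₀ = 0.485.
Under exogeneity alone the bounds on PN are max{0,(p₁−p₀)/p₁} ≤ PN ≤ min{1,(1−p₀)/p₁}.
  lower = (p₁ − p₀)/p₁ = 0.231 / 0.716 ≈ 0.3226
  upper = min{1, (1 − p₀)/p₁} = 0.515 / 0.716 ≈ 0.7193

0.323 ≤ PN ≤ 0.719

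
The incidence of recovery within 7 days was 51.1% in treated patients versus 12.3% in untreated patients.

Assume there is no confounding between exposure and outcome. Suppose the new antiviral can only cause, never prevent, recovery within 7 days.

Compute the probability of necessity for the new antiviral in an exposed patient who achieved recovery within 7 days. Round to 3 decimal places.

PN ≈ 0.759

p₁ = 0.511, p₀ = 0.123.
Under exogeneity and monotonicity, PN = (p₁ − p₀) / p₁.
PN = (0.511 − 0.123) / 0.511 = 0.388 / 0.511 ≈ 0.7593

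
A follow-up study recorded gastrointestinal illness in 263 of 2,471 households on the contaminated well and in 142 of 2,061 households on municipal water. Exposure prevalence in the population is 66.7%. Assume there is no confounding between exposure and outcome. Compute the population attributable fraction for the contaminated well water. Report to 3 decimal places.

PAF ≈ 0.267

p₁ = P(outcome | exposed) = 263/2471 = 0.10643
p₀ = P(outcome | unexposed) = 142/2061 = 0.068899
Overall risk P(Y=1) = π·p₁ + (1−π)·p₀ = 0.667×0.10643 + 0.333×0.068899 = 0.093935.
Under exogeneity, PAF = [P(Y=1) − p₀] / P(Y=1).
PAF = (0.093935 − 0.068899) / 0.093935 ≈ 0.2665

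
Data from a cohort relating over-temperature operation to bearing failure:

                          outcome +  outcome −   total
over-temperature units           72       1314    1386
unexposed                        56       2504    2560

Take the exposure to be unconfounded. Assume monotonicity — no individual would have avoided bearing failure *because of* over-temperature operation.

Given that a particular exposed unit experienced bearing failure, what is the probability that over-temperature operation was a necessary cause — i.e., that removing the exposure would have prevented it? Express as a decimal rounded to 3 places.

PN ≈ 0.579

p₁ = P(outcome | exposed) = 72/1386 = 0.051948
p₀ = P(outcome | unexposed) = 56/2560 = 0.021875
Under exogeneity and monotonicity, PN = (p₁ − p₀)/p₁.
PN = (0.051948 − 0.021875) / 0.051948 ≈ 0.5789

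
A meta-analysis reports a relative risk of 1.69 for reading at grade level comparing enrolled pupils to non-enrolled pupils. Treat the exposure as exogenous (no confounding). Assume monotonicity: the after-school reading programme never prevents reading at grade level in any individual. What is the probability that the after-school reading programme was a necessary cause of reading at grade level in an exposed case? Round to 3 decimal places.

Under exogeneity and monotonicity, PN = (RR − 1) / RR = 1 − 1/RR.
PN = (1.69 − 1) / 1.69 = 0.69 / 1.69 ≈ 0.4083

PN ≈ 0.408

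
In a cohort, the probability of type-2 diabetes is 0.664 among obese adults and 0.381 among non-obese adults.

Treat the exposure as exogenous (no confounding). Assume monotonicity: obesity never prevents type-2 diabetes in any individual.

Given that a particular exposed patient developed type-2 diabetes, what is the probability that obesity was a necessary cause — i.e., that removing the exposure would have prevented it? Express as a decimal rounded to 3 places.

PN ≈ 0.426

Let p₁ = 0.664, p₀ = 0.381.
Under exogeneity and monotonicity, PN = (p₁ − p₀) / p₁.
PN = (0.664 − 0.381) / 0.664 = 0.283 / 0.664 ≈ 0.4262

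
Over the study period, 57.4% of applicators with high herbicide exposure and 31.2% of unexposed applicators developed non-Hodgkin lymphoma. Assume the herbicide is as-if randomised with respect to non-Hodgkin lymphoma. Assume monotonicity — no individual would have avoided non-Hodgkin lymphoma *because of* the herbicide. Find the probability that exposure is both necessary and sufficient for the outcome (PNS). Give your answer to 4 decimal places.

p₁ = 0.574, p₀ = 0.312.
Under exogeneity and monotonicity, PNS = p₁ − p₀.
PNS = 0.574 − 0.312 = 0.262

PNS ≈ 0.2620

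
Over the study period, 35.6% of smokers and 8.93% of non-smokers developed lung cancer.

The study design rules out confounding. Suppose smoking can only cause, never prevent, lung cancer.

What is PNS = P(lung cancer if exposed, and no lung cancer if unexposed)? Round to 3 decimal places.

p₁ = 0.356, p₀ = 0.0893.
Under exogeneity and monotonicity, PNS = p₁ − p₀.
PNS = 0.356 − 0.0893 = 0.2667

PNS ≈ 0.267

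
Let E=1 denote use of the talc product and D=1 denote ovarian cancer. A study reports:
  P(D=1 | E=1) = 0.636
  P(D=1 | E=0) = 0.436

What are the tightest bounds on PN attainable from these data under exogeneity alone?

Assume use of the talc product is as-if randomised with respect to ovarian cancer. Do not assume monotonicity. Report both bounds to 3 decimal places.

0.314 ≤ PN ≤ 0.887

Let p₁ = 0.636, p₀ = 0.436.
Under exogeneity alone the bounds on PN are max{0,(p₁−p₀)/p₁} ≤ PN ≤ min{1,(1−p₀)/p₁}.
  lower = (p₁ − p₀)/p₁ = 0.2 / 0.636 ≈ 0.3145
  upper = min{1, (1 − p₀)/p₁} = 0.564 / 0.636 ≈ 0.8868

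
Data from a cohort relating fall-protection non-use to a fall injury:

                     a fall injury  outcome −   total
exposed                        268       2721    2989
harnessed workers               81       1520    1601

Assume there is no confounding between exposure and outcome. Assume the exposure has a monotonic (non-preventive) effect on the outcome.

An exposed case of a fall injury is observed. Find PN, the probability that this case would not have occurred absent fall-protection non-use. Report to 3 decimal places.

p₁ = P(outcome | exposed) = 268/2989 = 0.089662
p₀ = P(outcome | unexposed) = 81/1601 = 0.050593
Under exogeneity and monotonicity, PN = (p₁ − p₀) / p₁.
PN = (0.089662 − 0.050593) / 0.089662 = 0.039069 / 0.089662 ≈ 0.4357

PN ≈ 0.436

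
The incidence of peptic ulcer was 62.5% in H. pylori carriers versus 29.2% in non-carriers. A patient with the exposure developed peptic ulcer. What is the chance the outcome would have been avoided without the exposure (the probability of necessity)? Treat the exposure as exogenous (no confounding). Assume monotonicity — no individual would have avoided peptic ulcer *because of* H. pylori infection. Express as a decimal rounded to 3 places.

PN ≈ 0.533

p₁ = 0.625, p₀ = 0.292.
Under exogeneity and monotonicity, PN = (p₁ − p₀) / p₁.
PN = (0.625 − 0.292) / 0.625 = 0.333 / 0.625 ≈ 0.5328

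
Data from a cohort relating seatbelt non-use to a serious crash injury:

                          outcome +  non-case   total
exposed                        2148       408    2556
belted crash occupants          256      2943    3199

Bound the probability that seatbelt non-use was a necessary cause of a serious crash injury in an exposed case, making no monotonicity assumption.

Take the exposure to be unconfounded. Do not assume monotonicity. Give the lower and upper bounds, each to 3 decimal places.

p₁ = P(outcome | exposed) = 2148/2556 = 0.84038
p₀ = P(outcome | unexposed) = 256/3199 = 0.080025
Under exogeneity alone the bounds on PN are max{0,(p₁−p₀)/p₁} ≤ PN ≤ min{1,(1−p₀)/p₁}.
  lower = (p₁ − p₀)/p₁ = 0.76035 / 0.84038 ≈ 0.9048
  upper = min{1, (1 − p₀)/p₁} = 0.91997 / 0.84038 ≈ 1.0947 → capped at 1

0.905 ≤ PN ≤ 1.000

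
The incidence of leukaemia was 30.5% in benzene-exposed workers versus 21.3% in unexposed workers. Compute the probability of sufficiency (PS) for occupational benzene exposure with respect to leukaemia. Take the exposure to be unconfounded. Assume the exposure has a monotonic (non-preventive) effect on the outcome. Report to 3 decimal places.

p₁ = 0.305, p₀ = 0.213.
Under exogeneity and monotonicity, PS = (p₁ − p₀) / (1 − p₀).
PS = (0.305 − 0.213) / (1 − 0.213) = 0.092 / 0.787 ≈ 0.1169

PS ≈ 0.117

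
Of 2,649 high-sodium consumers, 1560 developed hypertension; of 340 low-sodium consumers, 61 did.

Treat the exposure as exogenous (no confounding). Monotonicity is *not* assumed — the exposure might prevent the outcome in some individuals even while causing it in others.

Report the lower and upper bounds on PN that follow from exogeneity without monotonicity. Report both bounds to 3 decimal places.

p₁ = P(outcome | exposed) = 1560/2649 = 0.5889
p₀ = P(outcome | unexposed) = 61/340 = 0.17941
Under exogeneity alone the bounds on PN are max{0,(p₁−p₀)/p₁} ≤ PN ≤ min{1,(1−p₀)/p₁}.
  lower = (p₁ − p₀)/p₁ = 0.40949 / 0.5889 ≈ 0.6953
  upper = min{1, (1 − p₀)/p₁} = 0.82059 / 0.5889 ≈ 1.3934 → capped at 1

0.695 ≤ PN ≤ 1.000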